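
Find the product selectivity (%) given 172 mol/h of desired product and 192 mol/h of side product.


Selectivity = desired / (desired + undesired) * 100
Total products = 172 + 192 = 364 mol/h
S = 172 / 364 * 100
= 0.4725 * 100
= 47.25 %

47.25 %


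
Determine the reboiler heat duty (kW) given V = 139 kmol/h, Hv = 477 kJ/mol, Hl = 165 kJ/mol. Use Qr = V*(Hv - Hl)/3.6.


Qr = 139 * (477 - 165) / 3.6 = 139 * 312 / 3.6 = 12050

12050 kW


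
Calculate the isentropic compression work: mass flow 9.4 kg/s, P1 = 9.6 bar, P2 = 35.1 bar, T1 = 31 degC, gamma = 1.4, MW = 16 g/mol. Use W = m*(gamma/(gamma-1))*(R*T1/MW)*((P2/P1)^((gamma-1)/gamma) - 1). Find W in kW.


Isentropic work: W = m*(gamma/(gamma-1))*(R*T1/MW)*((P2/P1)^((gamma-1)/gamma) - 1)
T1 = 31 + 273.15 = 304.15 K
Pressure ratio = 35.1 / 9.6 = 3.65625
Exponent = (1.4 - 1)/1.4 = 0.285714
(P2/P1)^exp - 1 = 3.65625^0.285714 - 1 = 0.448329
W = 9.4 * 1.4 / 0.4 * 8.314 * 304.15 / 16 * 0.448329 = 2331

2331 kW


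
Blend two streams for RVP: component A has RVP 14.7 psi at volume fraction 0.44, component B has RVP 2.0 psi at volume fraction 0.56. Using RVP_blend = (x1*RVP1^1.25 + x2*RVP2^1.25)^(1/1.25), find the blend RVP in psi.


Chevron index: RVP_blend = (sum xi*RVPi^1.25)^(1/1.25)
RVP^1.25 terms: 0.44 * 14.7^1.25 + 0.56 * 2.0^1.25 = 13.9967
RVP_blend = 13.9967^(1/1.25) = 8.257

8.257 psi


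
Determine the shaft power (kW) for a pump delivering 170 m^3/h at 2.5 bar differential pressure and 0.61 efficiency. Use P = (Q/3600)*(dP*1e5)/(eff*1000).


Q = 170 / 3600 = 0.0472222 m^3/s
P = 0.0472222 * (2.5 * 1e5) / 0.61 / 1000 = 19.35

19.35 kW


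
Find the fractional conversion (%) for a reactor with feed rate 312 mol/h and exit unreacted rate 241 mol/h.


X = (F_in - F_out) / F_in * 100
Moles reacted = 312 - 241 = 71
X = 71 / 312 * 100
= 0.2276 * 100
= 22.76 %

22.76 %


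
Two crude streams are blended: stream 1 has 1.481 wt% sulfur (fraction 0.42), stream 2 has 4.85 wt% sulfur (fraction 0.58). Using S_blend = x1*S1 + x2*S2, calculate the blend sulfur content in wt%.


Linear sulfur blending: S_blend = x1*S1 + x2*S2
Contribution 1: 0.42 * 1.481 = 0.62202 wt%
Contribution 2: 0.58 * 4.85 = 2.813 wt%
S_blend = 0.62202 + 2.813 = 3.43502

3.43502 wt%


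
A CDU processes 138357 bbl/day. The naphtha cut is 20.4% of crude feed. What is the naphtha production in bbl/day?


Crude throughput = 138357 bbl/day
Fraction yield = 20.4%
yield = throughput * fraction / 100
yield = 138357 * 20.4 / 100 = 28224.828

28224.828 bbl/day


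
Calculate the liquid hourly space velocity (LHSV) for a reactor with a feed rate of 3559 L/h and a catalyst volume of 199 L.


LHSV = volumetric feed rate / catalyst volume
= 3559 L/h / 199 L
= 17.88 h^-1

17.88 h^-1


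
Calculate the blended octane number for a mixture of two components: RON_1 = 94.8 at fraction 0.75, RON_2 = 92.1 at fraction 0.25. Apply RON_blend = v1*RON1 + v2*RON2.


Linear blending: RON_blend = sum(vi * RONi)
Contribution 1: 0.75 * 94.8 = 71.1
Contribution 2: 0.25 * 92.1 = 23.025
RON_blend = 71.1 + 23.025 = 94.125

94.125


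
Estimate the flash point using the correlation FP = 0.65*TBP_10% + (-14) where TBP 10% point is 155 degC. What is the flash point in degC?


FP = 0.65 * 155 + (-14) = 86.75

86.75 degC


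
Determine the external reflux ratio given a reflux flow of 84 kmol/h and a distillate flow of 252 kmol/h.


Reflux ratio definition: R = L / D (liquid returned / distillate withdrawn)
L = 84 kmol/h, D = 252 kmol/h
R = 84 / 252 = 0.3333

0.3333


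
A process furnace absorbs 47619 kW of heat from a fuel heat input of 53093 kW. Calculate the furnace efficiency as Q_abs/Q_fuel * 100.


Furnace efficiency = Q_absorbed / Q_fuel * 100
= 47619 / 53093 * 100 = 89.69

89.69 %


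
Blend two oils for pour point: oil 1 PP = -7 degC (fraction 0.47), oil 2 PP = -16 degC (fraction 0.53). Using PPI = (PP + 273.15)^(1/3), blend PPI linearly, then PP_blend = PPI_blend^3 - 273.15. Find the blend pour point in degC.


PPI_1 = (-7 + 273.15)^(1/3) = 6.432436
PPI_2 = (-16 + 273.15)^(1/3) = 6.359098
PPI_blend = 0.47 * 6.432436 + 0.53 * 6.359098 = 6.393567
PP_blend = 6.393567^3 - 273.15 = 261.3543 - 273.15 = -11.8

-11.8 degC


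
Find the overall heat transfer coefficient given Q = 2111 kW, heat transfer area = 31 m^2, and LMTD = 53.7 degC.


From Q = U*A*LMTD, U = Q / (A * LMTD)
U = 2111 / (31 * 53.7) = 2111 / 1664.7 = 1.268

1.268 kW/(m^2*K)


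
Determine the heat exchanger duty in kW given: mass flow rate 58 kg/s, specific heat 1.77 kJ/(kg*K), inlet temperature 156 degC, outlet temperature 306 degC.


Q = m_dot * cp * delta_T
delta_T = 306 - 156 = 150 K
Q = 58 * 1.77 * 150
= 102.66 * 150
= 15399 kW

15399 kW


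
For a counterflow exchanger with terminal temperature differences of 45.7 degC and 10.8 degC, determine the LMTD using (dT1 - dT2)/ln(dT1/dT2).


LMTD = (dT1 - dT2) / ln(dT1/dT2)
= (45.7 - 10.8) / ln(45.7 / 10.8) = 34.9 / 1.44255 = 24.19

24.19 degC


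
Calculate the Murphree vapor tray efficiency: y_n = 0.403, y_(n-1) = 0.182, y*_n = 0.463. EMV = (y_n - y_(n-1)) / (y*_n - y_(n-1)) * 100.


Murphree vapor efficiency: EMV = (y_n - y_(n-1)) / (y*_n - y_(n-1)) * 100
EMV = (0.403 - 0.182) / (0.463 - 0.182) * 100 = 0.221 / 0.281 * 100 = 78.65

78.65 %


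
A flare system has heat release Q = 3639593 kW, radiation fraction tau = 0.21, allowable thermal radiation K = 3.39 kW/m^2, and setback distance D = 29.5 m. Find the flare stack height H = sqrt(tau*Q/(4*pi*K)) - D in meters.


tau*Q/(4*pi*K) = 0.21 * 3639593 / (4 * pi * 3.39) = 17941.7
sqrt(17941.7) = 133.947
H = 133.947 - 29.5 = 104.4

104.4 m


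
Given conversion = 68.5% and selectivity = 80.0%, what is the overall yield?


Overall yield = conversion (%) * selectivity (%) / 100
Conversion = 68.5%, Selectivity = 80.0%
Y = 68.5 * 80.0 / 100
= 54.8 %

54.8 %


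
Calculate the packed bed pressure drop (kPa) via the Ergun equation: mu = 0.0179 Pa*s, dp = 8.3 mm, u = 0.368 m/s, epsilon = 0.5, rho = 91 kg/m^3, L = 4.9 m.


dp = 8.3 mm = 0.0083 m
Viscous term = 150*0.0179*0.368*(1-0.5)^2 / (0.0083^2*0.5^3) = 28685.7
Inertial term = 1.75*91*0.368^2*(1-0.5) / (0.0083*0.5^3) = 10393.4
dP/L = 28685.7 + 10393.4 = 39079.1 Pa/m
dP = 39079.1 * 4.9 / 1000 = 191.5 kPa

191.5 kPa


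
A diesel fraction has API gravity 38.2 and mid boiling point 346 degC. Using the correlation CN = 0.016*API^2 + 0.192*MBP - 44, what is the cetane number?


CN = 0.016 * 38.2^2 + 0.192 * 346 - 44
CN = 23.34784 + 66.432 - 44 = 45.77984

45.77984


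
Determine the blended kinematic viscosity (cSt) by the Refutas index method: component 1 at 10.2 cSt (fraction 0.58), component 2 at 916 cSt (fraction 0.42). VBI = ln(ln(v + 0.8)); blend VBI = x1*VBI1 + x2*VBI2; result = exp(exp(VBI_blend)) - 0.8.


Refutas method: VBN_i = 14.534*ln(ln(visc_i + 0.8)) + 10.975, blended linearly by mass fraction; since VBN is linear in VBI_i = ln(ln(visc_i + 0.8)) and the fractions sum to 1, blend VBI directly: visc = exp(exp(VBI_blend)) - 0.8
VBI_1 = ln(ln(10.2 + 0.8)) = 0.874591
VBI_2 = ln(ln(916 + 0.8)) = 1.91999
VBI_blend = 0.58 * 0.874591 + 0.42 * 1.91999 = 1.31366
visc_blend = exp(exp(1.31366)) - 0.8 = 40.45

40.45 cSt


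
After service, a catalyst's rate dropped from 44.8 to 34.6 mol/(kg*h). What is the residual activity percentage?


Activity (%) = (rate_used / rate_fresh) * 100
rate_used = 34.6, rate_fresh = 44.8
= (34.6 / 44.8) * 100
= 0.7723 * 100 = 77.23

77.23 %


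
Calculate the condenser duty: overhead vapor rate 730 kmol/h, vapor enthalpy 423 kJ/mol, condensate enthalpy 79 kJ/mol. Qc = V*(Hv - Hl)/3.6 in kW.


Qc = 730 * (423 - 79) / 3.6 = 730 * 344 / 3.6 = 69760

69760 kW


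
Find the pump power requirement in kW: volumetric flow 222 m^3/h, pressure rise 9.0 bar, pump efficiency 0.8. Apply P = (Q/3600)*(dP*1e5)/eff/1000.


Q = 222 / 3600 = 0.0616667 m^3/s
P = 0.0616667 * (9.0 * 1e5) / 0.8 / 1000 = 69.38

69.38 kW


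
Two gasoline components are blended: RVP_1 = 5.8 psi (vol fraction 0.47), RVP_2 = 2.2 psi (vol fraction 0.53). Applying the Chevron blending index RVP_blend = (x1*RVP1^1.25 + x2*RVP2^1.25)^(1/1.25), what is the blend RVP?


Chevron index: RVP_blend = (sum xi*RVPi^1.25)^(1/1.25)
RVP^1.25 terms: 0.47 * 5.8^1.25 + 0.53 * 2.2^1.25 = 5.65047
RVP_blend = 5.65047^(1/1.25) = 3.996

3.996 psi


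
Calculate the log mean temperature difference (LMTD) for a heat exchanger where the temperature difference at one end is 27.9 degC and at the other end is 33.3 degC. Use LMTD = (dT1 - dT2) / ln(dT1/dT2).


LMTD = (dT1 - dT2) / ln(dT1/dT2)
= (27.9 - 33.3) / ln(27.9 / 33.3) = -5.4 / -0.176931 = 30.52

30.52 degC


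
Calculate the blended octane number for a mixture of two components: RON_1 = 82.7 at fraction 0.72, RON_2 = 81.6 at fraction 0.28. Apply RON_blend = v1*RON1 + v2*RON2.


Linear blending: RON_blend = sum(vi * RONi)
Contribution 1: 0.72 * 82.7 = 59.544
Contribution 2: 0.28 * 81.6 = 22.848
RON_blend = 59.544 + 22.848 = 82.392

82.392


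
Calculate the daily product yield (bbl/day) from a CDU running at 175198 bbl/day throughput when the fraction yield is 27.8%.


Crude throughput = 175198 bbl/day
Fraction yield = 27.8%
yield = throughput * fraction / 100
yield = 175198 * 27.8 / 100 = 48705.044

48705.044 bbl/day


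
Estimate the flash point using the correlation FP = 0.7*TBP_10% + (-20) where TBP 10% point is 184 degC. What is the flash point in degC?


FP = 0.7 * 184 + (-20) = 108.8

108.8 degC


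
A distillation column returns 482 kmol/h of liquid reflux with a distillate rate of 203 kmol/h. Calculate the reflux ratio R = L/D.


Reflux ratio definition: R = L / D (liquid returned / distillate withdrawn)
L = 482 kmol/h, D = 203 kmol/h
R = 482 / 203 = 2.374

2.374


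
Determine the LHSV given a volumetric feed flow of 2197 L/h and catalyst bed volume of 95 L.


LHSV = volumetric feed rate / catalyst volume
= 2197 L/h / 95 L
= 23.13 h^-1

23.13 h^-1


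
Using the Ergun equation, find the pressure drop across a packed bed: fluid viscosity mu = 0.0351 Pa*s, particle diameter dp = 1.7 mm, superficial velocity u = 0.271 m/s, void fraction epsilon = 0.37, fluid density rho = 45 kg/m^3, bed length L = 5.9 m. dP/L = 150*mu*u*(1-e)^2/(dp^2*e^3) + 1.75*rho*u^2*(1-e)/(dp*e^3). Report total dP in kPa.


dp = 1.7 mm = 0.0017 m
Viscous term = 150*0.0351*0.271*(1-0.37)^2 / (0.0017^2*0.37^3) = 3868530
Inertial term = 1.75*45*0.271^2*(1-0.37) / (0.0017*0.37^3) = 42313.2
dP/L = 3868530 + 42313.2 = 3910840 Pa/m
dP = 3910840 * 5.9 / 1000 = 23070 kPa

23070 kPa


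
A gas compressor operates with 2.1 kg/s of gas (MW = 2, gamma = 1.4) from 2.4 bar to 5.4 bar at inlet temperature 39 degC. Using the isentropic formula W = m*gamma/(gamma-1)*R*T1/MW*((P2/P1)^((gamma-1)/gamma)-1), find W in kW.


Isentropic work: W = m*(gamma/(gamma-1))*(R*T1/MW)*((P2/P1)^((gamma-1)/gamma) - 1)
T1 = 39 + 273.15 = 312.15 K
Pressure ratio = 5.4 / 2.4 = 2.25
Exponent = (1.4 - 1)/1.4 = 0.285714
(P2/P1)^exp - 1 = 2.25^0.285714 - 1 = 0.260734
W = 2.1 * 1.4 / 0.4 * 8.314 * 312.15 / 2 * 0.260734 = 2487

2487 kW


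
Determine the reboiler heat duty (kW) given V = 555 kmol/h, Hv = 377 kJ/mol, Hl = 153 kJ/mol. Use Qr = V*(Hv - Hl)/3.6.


Qr = 555 * (377 - 153) / 3.6 = 555 * 224 / 3.6 = 34530

34530 kW


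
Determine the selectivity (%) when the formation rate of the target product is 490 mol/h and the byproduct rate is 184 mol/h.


Selectivity = desired / (desired + undesired) * 100
Total products = 490 + 184 = 674 mol/h
S = 490 / 674 * 100
= 0.7270 * 100
= 72.70 %

72.70 %


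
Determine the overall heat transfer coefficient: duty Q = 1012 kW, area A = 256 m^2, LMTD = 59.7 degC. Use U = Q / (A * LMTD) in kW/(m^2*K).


From Q = U*A*LMTD, U = Q / (A * LMTD)
U = 1012 / (256 * 59.7) = 1012 / 15283.2 = 0.06622

0.06622 kW/(m^2*K)


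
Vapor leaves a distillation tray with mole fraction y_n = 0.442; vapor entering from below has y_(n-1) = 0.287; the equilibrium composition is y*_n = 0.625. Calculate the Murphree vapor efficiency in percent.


Murphree vapor efficiency: EMV = (y_n - y_(n-1)) / (y*_n - y_(n-1)) * 100
EMV = (0.442 - 0.287) / (0.625 - 0.287) * 100 = 0.155 / 0.338 * 100 = 45.86

45.86 %


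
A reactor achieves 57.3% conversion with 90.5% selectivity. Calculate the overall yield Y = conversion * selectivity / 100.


Overall yield = conversion (%) * selectivity (%) / 100
Conversion = 57.3%, Selectivity = 90.5%
Y = 57.3 * 90.5 / 100
= 51.8565 %

51.8565 %


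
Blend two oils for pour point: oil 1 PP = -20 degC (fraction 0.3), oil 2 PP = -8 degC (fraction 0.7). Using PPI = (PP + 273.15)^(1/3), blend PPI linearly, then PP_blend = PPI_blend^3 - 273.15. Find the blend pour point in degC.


PPI_1 = (-20 + 273.15)^(1/3) = 6.325953
PPI_2 = (-8 + 273.15)^(1/3) = 6.42437
PPI_blend = 0.3 * 6.325953 + 0.7 * 6.42437 = 6.394845
PP_blend = 6.394845^3 - 273.15 = 261.5111 - 273.15 = -11.64

-11.64 degC


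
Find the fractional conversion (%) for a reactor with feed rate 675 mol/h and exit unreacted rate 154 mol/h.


X = (F_in - F_out) / F_in * 100
Moles reacted = 675 - 154 = 521
X = 521 / 675 * 100
= 0.7719 * 100
= 77.19 %

77.19 %


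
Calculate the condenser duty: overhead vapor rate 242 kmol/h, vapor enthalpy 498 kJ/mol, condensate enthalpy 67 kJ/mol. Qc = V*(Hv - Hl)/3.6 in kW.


Qc = 242 * (498 - 67) / 3.6 = 242 * 431 / 3.6 = 28970

28970 kW


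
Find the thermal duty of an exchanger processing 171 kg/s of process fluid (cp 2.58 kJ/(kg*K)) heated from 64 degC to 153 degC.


Q = m_dot * cp * delta_T
delta_T = 153 - 64 = 89 K
Q = 171 * 2.58 * 89
= 441.18 * 89
= 39265.02 kW

39265.02 kW


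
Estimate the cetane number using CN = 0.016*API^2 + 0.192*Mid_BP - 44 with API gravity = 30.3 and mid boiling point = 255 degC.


CN = 0.016 * 30.3^2 + 0.192 * 255 - 44
CN = 14.68944 + 48.96 - 44 = 19.64944

19.64944


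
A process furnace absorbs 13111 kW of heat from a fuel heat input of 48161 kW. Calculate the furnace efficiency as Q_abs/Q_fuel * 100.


Furnace efficiency = Q_absorbed / Q_fuel * 100
= 13111 / 48161 * 100 = 27.22

27.22 %


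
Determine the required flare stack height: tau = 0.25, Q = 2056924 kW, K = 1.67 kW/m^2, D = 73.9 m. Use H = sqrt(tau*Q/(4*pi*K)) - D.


tau*Q/(4*pi*K) = 0.25 * 2056924 / (4 * pi * 1.67) = 24503.7
sqrt(24503.7) = 156.537
H = 156.537 - 73.9 = 82.64

82.64 m


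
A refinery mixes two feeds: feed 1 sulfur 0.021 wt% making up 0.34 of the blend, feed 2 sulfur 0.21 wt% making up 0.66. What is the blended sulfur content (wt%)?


Linear sulfur blending: S_blend = x1*S1 + x2*S2
Contribution 1: 0.34 * 0.021 = 0.00714 wt%
Contribution 2: 0.66 * 0.21 = 0.1386 wt%
S_blend = 0.00714 + 0.1386 = 0.14574

0.14574 wt%


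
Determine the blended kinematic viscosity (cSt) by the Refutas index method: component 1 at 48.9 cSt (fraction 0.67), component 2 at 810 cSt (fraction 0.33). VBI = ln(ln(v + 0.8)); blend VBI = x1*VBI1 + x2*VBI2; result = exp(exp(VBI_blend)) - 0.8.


Refutas method: VBN_i = 14.534*ln(ln(visc_i + 0.8)) + 10.975, blended linearly by mass fraction; since VBN is linear in VBI_i = ln(ln(visc_i + 0.8)) and the fractions sum to 1, blend VBI directly: visc = exp(exp(VBI_blend)) - 0.8
VBI_1 = ln(ln(48.9 + 0.8)) = 1.36252
VBI_2 = ln(ln(810 + 0.8)) = 1.90181
VBI_blend = 0.67 * 1.36252 + 0.33 * 1.90181 = 1.54049
visc_blend = exp(exp(1.54049)) - 0.8 = 105.6

105.6 cSt


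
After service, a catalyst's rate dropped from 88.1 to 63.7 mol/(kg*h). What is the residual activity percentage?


Activity (%) = (rate_used / rate_fresh) * 100
rate_used = 63.7, rate_fresh = 88.1
= (63.7 / 88.1) * 100
= 0.7230 * 100 = 72.30

72.30 %


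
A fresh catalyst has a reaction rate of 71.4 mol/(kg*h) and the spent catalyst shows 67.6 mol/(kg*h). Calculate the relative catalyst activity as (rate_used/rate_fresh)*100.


Activity (%) = (rate_used / rate_fresh) * 100
rate_used = 67.6, rate_fresh = 71.4
= (67.6 / 71.4) * 100
= 0.9468 * 100 = 94.68

94.68 %


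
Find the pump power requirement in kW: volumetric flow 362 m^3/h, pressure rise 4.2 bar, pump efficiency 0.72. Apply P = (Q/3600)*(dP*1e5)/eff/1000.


Q = 362 / 3600 = 0.100556 m^3/s
P = 0.100556 * (4.2 * 1e5) / 0.72 / 1000 = 58.66

58.66 kW


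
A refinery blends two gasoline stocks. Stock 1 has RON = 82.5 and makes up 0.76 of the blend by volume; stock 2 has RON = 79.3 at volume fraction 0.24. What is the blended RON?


Linear blending: RON_blend = sum(vi * RONi)
Contribution 1: 0.76 * 82.5 = 62.7
Contribution 2: 0.24 * 79.3 = 19.032
RON_blend = 62.7 + 19.032 = 81.732

81.732


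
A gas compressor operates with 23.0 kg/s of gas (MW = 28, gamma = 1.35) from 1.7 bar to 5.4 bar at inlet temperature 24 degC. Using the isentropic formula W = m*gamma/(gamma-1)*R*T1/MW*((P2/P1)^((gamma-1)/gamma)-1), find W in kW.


Isentropic work: W = m*(gamma/(gamma-1))*(R*T1/MW)*((P2/P1)^((gamma-1)/gamma) - 1)
T1 = 24 + 273.15 = 297.15 K
Pressure ratio = 5.4 / 1.7 = 3.17647
Exponent = (1.35 - 1)/1.35 = 0.259259
(P2/P1)^exp - 1 = 3.17647^0.259259 - 1 = 0.349378
W = 23.0 * 1.35 / 0.35 * 8.314 * 297.15 / 28 * 0.349378 = 2735

2735 kW


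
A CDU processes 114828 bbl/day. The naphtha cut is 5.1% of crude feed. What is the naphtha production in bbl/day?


Crude throughput = 114828 bbl/day
Fraction yield = 5.1%
yield = throughput * fraction / 100
yield = 114828 * 5.1 / 100 = 5856.228

5856.228 bbl/day


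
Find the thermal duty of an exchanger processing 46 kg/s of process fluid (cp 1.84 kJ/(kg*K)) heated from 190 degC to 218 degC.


Q = m_dot * cp * delta_T
delta_T = 218 - 190 = 28 K
Q = 46 * 1.84 * 28
= 84.64 * 28
= 2369.92 kW

2369.92 kW


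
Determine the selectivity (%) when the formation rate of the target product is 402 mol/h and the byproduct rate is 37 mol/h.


Selectivity = desired / (desired + undesired) * 100
Total products = 402 + 37 = 439 mol/h
S = 402 / 439 * 100
= 0.9157 * 100
= 91.57 %

91.57 %


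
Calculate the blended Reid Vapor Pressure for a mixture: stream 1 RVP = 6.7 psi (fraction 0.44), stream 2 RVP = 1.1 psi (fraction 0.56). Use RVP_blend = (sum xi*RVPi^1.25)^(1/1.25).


Chevron index: RVP_blend = (sum xi*RVPi^1.25)^(1/1.25)
RVP^1.25 terms: 0.44 * 6.7^1.25 + 0.56 * 1.1^1.25 = 5.37378
RVP_blend = 5.37378^(1/1.25) = 3.839

3.839 psi


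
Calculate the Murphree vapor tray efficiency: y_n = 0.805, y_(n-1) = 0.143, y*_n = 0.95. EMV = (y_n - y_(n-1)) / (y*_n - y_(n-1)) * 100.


Murphree vapor efficiency: EMV = (y_n - y_(n-1)) / (y*_n - y_(n-1)) * 100
EMV = (0.805 - 0.143) / (0.95 - 0.143) * 100 = 0.662 / 0.807 * 100 = 82.03

82.03 %


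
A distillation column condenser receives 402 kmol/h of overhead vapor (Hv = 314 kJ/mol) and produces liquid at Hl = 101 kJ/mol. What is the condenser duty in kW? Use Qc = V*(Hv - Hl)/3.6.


Qc = 402 * (314 - 101) / 3.6 = 402 * 213 / 3.6 = 23780

23780 kW


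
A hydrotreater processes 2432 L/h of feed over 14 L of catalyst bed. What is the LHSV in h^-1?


LHSV = volumetric feed rate / catalyst volume
= 2432 L/h / 14 L
= 173.7 h^-1

173.7 h^-1


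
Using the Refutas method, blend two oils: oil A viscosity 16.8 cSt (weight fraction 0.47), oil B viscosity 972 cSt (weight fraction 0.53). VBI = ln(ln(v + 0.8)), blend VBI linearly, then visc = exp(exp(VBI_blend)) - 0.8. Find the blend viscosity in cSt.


Refutas method: VBN_i = 14.534*ln(ln(visc_i + 0.8)) + 10.975, blended linearly by mass fraction; since VBN is linear in VBI_i = ln(ln(visc_i + 0.8)) and the fractions sum to 1, blend VBI directly: visc = exp(exp(VBI_blend)) - 0.8
VBI_1 = ln(ln(16.8 + 0.8)) = 1.05358
VBI_2 = ln(ln(972 + 0.8)) = 1.92864
VBI_blend = 0.47 * 1.05358 + 0.53 * 1.92864 = 1.51736
visc_blend = exp(exp(1.51736)) - 0.8 = 94.80

94.80 cSt


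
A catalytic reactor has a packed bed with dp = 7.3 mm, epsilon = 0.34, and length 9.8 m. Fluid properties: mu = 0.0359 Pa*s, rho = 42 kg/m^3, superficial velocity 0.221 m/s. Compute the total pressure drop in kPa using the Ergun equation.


dp = 7.3 mm = 0.0073 m
Viscous term = 150*0.0359*0.221*(1-0.34)^2 / (0.0073^2*0.34^3) = 247505
Inertial term = 1.75*42*0.221^2*(1-0.34) / (0.0073*0.34^3) = 8257.65
dP/L = 247505 + 8257.65 = 255763 Pa/m
dP = 255763 * 9.8 / 1000 = 2506 kPa

2506 kPa


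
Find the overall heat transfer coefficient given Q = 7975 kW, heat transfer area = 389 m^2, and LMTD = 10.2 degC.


From Q = U*A*LMTD, U = Q / (A * LMTD)
U = 7975 / (389 * 10.2) = 7975 / 3967.8 = 2.010

2.010 kW/(m^2*K)


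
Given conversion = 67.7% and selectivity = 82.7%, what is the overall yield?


Overall yield = conversion (%) * selectivity (%) / 100
Conversion = 67.7%, Selectivity = 82.7%
Y = 67.7 * 82.7 / 100
= 55.9879 %

55.9879 %


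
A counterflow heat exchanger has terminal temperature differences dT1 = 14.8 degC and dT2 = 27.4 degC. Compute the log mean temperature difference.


LMTD = (dT1 - dT2) / ln(dT1/dT2)
= (14.8 - 27.4) / ln(14.8 / 27.4) = -12.6 / -0.615916 = 20.46

20.46 degC


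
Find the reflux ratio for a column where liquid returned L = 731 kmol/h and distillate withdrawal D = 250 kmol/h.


Reflux ratio definition: R = L / D (liquid returned / distillate withdrawn)
L = 731 kmol/h, D = 250 kmol/h
R = 731 / 250 = 2.924

2.924


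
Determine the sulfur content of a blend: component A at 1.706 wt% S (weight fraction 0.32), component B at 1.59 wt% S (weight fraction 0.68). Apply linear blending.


Linear sulfur blending: S_blend = x1*S1 + x2*S2
Contribution 1: 0.32 * 1.706 = 0.54592 wt%
Contribution 2: 0.68 * 1.59 = 1.0812 wt%
S_blend = 0.54592 + 1.0812 = 1.62712

1.62712 wt%


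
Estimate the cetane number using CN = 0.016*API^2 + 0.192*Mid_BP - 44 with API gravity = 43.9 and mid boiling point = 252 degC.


CN = 0.016 * 43.9^2 + 0.192 * 252 - 44
CN = 30.83536 + 48.384 - 44 = 35.21936

35.21936


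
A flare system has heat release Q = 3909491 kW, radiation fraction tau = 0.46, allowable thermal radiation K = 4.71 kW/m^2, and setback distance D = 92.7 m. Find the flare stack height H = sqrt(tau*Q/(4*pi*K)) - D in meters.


tau*Q/(4*pi*K) = 0.46 * 3909491 / (4 * pi * 4.71) = 30384.2
sqrt(30384.2) = 174.311
H = 174.311 - 92.7 = 81.61

81.61 m


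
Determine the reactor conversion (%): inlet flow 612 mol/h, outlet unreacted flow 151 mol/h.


X = (F_in - F_out) / F_in * 100
Moles reacted = 612 - 151 = 461
X = 461 / 612 * 100
= 0.7533 * 100
= 75.33 %

75.33 %


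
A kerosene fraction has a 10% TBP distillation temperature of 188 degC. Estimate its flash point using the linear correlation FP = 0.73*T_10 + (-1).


FP = 0.73 * 188 + (-1) = 136.24

136.24 degC


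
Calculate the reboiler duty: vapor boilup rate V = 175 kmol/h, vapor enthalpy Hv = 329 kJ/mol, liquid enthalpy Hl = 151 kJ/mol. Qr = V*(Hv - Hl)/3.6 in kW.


Qr = 175 * (329 - 151) / 3.6 = 175 * 178 / 3.6 = 8653

8653 kW


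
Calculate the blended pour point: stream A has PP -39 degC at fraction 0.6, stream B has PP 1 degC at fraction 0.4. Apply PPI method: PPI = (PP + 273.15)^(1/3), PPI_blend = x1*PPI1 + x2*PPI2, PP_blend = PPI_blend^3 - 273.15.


PPI_1 = (-39 + 273.15)^(1/3) = 6.163557
PPI_2 = (1 + 273.15)^(1/3) = 6.49625
PPI_blend = 0.6 * 6.163557 + 0.4 * 6.49625 = 6.296634
PP_blend = 6.296634^3 - 273.15 = 249.6464 - 273.15 = -23.5

-23.5 degC


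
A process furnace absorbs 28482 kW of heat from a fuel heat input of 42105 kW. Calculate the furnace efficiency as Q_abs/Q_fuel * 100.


Furnace efficiency = Q_absorbed / Q_fuel * 100
= 28482 / 42105 * 100 = 67.65

67.65 %


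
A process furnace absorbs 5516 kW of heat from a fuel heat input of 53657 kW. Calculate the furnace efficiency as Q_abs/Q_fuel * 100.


Furnace efficiency = Q_absorbed / Q_fuel * 100
= 5516 / 53657 * 100 = 10.28

10.28 %


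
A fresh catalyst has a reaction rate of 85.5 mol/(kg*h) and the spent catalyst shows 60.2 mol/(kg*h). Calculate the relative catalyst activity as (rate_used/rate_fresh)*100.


Activity (%) = (rate_used / rate_fresh) * 100
rate_used = 60.2, rate_fresh = 85.5
= (60.2 / 85.5) * 100
= 0.7041 * 100 = 70.41

70.41 %


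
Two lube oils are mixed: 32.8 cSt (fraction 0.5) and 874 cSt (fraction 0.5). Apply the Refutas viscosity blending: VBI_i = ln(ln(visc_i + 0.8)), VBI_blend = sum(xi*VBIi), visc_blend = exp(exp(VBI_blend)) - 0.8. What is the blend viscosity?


Refutas method: VBN_i = 14.534*ln(ln(visc_i + 0.8)) + 10.975, blended linearly by mass fraction; since VBN is linear in VBI_i = ln(ln(visc_i + 0.8)) and the fractions sum to 1, blend VBI directly: visc = exp(exp(VBI_blend)) - 0.8
VBI_1 = ln(ln(32.8 + 0.8)) = 1.2569
VBI_2 = ln(ln(874 + 0.8)) = 1.91309
VBI_blend = 0.5 * 1.2569 + 0.5 * 1.91309 = 1.58499
visc_blend = exp(exp(1.58499)) - 0.8 = 130.7

130.7 cSt


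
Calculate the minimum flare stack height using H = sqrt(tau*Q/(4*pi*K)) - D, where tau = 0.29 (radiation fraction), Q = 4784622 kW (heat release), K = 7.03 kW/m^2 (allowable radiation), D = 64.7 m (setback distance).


tau*Q/(4*pi*K) = 0.29 * 4784622 / (4 * pi * 7.03) = 15706.5
sqrt(15706.5) = 125.326
H = 125.326 - 64.7 = 60.63

60.63 m


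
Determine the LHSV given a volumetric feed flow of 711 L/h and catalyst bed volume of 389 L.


LHSV = volumetric feed rate / catalyst volume
= 711 L/h / 389 L
= 1.828 h^-1

1.828 h^-1


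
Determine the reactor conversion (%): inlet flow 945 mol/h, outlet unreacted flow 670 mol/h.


X = (F_in - F_out) / F_in * 100
Moles reacted = 945 - 670 = 275
X = 275 / 945 * 100
= 0.2910 * 100
= 29.10 %

29.10 %


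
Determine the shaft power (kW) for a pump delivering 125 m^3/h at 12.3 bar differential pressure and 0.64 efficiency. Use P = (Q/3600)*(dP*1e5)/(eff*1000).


Q = 125 / 3600 = 0.0347222 m^3/s
P = 0.0347222 * (12.3 * 1e5) / 0.64 / 1000 = 66.73

66.73 kW


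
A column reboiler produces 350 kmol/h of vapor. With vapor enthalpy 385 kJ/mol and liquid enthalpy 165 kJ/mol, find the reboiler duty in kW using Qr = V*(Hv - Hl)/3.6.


Qr = 350 * (385 - 165) / 3.6 = 350 * 220 / 3.6 = 21390

21390 kW


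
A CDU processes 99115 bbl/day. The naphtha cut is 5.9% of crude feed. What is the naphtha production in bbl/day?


Crude throughput = 99115 bbl/day
Fraction yield = 5.9%
yield = throughput * fraction / 100
yield = 99115 * 5.9 / 100 = 5847.785

5847.785 bbl/day


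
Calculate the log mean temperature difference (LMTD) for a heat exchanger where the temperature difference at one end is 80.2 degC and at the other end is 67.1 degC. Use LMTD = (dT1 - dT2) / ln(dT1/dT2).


LMTD = (dT1 - dT2) / ln(dT1/dT2)
= (80.2 - 67.1) / ln(80.2 / 67.1) = 13.1 / 0.178339 = 73.46

73.46 degC


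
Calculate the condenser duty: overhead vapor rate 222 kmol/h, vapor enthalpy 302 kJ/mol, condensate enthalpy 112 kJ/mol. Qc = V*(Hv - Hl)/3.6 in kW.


Qc = 222 * (302 - 112) / 3.6 = 222 * 190 / 3.6 = 11720

11720 kW


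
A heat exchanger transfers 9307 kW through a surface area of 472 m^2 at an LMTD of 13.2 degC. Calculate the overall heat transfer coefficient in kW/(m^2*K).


From Q = U*A*LMTD, U = Q / (A * LMTD)
U = 9307 / (472 * 13.2) = 9307 / 6230.4 = 1.494

1.494 kW/(m^2*K)


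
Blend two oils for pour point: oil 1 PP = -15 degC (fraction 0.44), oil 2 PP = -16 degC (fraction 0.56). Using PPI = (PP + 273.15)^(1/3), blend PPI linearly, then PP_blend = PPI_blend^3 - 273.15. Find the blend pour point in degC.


PPI_1 = (-15 + 273.15)^(1/3) = 6.36733
PPI_2 = (-16 + 273.15)^(1/3) = 6.359098
PPI_blend = 0.44 * 6.36733 + 0.56 * 6.359098 = 6.36272
PP_blend = 6.36272^3 - 273.15 = 257.5897 - 273.15 = -15.56

-15.56 degC


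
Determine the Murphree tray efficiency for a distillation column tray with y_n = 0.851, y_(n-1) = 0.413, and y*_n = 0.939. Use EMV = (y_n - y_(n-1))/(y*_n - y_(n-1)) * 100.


Murphree vapor efficiency: EMV = (y_n - y_(n-1)) / (y*_n - y_(n-1)) * 100
EMV = (0.851 - 0.413) / (0.939 - 0.413) * 100 = 0.438 / 0.526 * 100 = 83.27

83.27 %


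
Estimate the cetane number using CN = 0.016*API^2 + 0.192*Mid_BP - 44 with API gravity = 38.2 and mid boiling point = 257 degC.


CN = 0.016 * 38.2^2 + 0.192 * 257 - 44
CN = 23.34784 + 49.344 - 44 = 28.69184

28.69184


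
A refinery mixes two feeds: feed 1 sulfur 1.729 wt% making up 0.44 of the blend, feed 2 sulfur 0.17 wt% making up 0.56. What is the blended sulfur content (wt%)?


Linear sulfur blending: S_blend = x1*S1 + x2*S2
Contribution 1: 0.44 * 1.729 = 0.76076 wt%
Contribution 2: 0.56 * 0.17 = 0.0952 wt%
S_blend = 0.76076 + 0.0952 = 0.85596

0.85596 wt%


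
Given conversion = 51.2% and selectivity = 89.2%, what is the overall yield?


Overall yield = conversion (%) * selectivity (%) / 100
Conversion = 51.2%, Selectivity = 89.2%
Y = 51.2 * 89.2 / 100
= 45.6704 %

45.6704 %


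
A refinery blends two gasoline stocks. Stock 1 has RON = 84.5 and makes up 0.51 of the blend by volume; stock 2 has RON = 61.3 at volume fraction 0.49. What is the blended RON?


Linear blending: RON_blend = sum(vi * RONi)
Contribution 1: 0.51 * 84.5 = 43.095
Contribution 2: 0.49 * 61.3 = 30.037
RON_blend = 43.095 + 30.037 = 73.132

73.132


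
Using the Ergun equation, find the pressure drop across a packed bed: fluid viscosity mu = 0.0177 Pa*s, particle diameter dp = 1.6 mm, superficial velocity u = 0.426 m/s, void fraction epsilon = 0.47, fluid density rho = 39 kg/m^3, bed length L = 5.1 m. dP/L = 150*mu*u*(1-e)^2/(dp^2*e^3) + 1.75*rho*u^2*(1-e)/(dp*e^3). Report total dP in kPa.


dp = 1.6 mm = 0.0016 m
Viscous term = 150*0.0177*0.426*(1-0.47)^2 / (0.0016^2*0.47^3) = 1195340
Inertial term = 1.75*39*0.426^2*(1-0.47) / (0.0016*0.47^3) = 39517
dP/L = 1195340 + 39517 = 1234860 Pa/m
dP = 1234860 * 5.1 / 1000 = 6298 kPa

6298 kPa


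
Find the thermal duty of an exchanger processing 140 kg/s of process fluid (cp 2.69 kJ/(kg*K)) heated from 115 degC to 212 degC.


Q = m_dot * cp * delta_T
delta_T = 212 - 115 = 97 K
Q = 140 * 2.69 * 97
= 376.6 * 97
= 36530.2 kW

36530.2 kW


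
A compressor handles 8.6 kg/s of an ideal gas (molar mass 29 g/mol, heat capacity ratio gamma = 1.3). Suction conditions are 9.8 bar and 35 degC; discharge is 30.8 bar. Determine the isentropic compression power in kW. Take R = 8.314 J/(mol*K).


Isentropic work: W = m*(gamma/(gamma-1))*(R*T1/MW)*((P2/P1)^((gamma-1)/gamma) - 1)
T1 = 35 + 273.15 = 308.15 K
Pressure ratio = 30.8 / 9.8 = 3.14286
Exponent = (1.3 - 1)/1.3 = 0.230769
(P2/P1)^exp - 1 = 3.14286^0.230769 - 1 = 0.302468
W = 8.6 * 1.3 / 0.3 * 8.314 * 308.15 / 29 * 0.302468 = 995.8

995.8 kW


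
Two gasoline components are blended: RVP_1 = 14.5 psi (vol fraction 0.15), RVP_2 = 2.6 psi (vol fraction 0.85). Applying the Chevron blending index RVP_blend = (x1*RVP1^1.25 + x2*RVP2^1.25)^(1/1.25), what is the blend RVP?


Chevron index: RVP_blend = (sum xi*RVPi^1.25)^(1/1.25)
RVP^1.25 terms: 0.15 * 14.5^1.25 + 0.85 * 2.6^1.25 = 7.05056
RVP_blend = 7.05056^(1/1.25) = 4.771

4.771 psi


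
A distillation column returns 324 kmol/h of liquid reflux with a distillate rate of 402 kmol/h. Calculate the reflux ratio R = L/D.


Reflux ratio definition: R = L / D (liquid returned / distillate withdrawn)
L = 324 kmol/h, D = 402 kmol/h
R = 324 / 402 = 0.8060

0.8060


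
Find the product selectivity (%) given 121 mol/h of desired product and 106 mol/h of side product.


Selectivity = desired / (desired + undesired) * 100
Total products = 121 + 106 = 227 mol/h
S = 121 / 227 * 100
= 0.5330 * 100
= 53.30 %

53.30 %


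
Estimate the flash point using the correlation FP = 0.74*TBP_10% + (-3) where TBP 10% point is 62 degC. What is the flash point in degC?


FP = 0.74 * 62 + (-3) = 42.88

42.88 degC


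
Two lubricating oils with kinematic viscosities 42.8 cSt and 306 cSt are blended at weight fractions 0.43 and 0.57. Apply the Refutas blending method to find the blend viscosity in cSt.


Refutas method: VBN_i = 14.534*ln(ln(visc_i + 0.8)) + 10.975, blended linearly by mass fraction; since VBN is linear in VBI_i = ln(ln(visc_i + 0.8)) and the fractions sum to 1, blend VBI directly: visc = exp(exp(VBI_blend)) - 0.8
VBI_1 = ln(ln(42.8 + 0.8)) = 1.32842
VBI_2 = ln(ln(306 + 0.8)) = 1.74505
VBI_blend = 0.43 * 1.32842 + 0.57 * 1.74505 = 1.5659
visc_blend = exp(exp(1.5659)) - 0.8 = 119.1

119.1 cSt


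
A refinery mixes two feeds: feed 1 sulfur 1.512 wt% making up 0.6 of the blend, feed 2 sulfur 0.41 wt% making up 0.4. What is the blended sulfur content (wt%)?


Linear sulfur blending: S_blend = x1*S1 + x2*S2
Contribution 1: 0.6 * 1.512 = 0.9072 wt%
Contribution 2: 0.4 * 0.41 = 0.164 wt%
S_blend = 0.9072 + 0.164 = 1.0712

1.0712 wt%


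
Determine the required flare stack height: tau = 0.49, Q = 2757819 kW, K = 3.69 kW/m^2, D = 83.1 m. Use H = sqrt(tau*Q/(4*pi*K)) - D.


tau*Q/(4*pi*K) = 0.49 * 2757819 / (4 * pi * 3.69) = 29142.4
sqrt(29142.4) = 170.711
H = 170.711 - 83.1 = 87.61

87.61 m


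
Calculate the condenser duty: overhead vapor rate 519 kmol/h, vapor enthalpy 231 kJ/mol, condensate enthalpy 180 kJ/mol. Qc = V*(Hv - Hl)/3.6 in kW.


Qc = 519 * (231 - 180) / 3.6 = 519 * 51 / 3.6 = 7352

7352 kW


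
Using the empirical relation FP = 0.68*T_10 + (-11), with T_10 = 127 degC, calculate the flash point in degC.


FP = 0.68 * 127 + (-11) = 75.36

75.36 degC


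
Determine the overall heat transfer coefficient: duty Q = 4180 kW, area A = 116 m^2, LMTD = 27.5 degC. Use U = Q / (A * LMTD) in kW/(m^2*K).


From Q = U*A*LMTD, U = Q / (A * LMTD)
U = 4180 / (116 * 27.5) = 4180 / 3190 = 1.310

1.310 kW/(m^2*K)


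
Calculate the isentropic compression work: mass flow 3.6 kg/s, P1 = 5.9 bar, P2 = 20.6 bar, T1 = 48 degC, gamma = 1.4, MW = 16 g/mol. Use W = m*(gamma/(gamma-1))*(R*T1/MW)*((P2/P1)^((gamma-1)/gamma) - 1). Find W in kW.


Isentropic work: W = m*(gamma/(gamma-1))*(R*T1/MW)*((P2/P1)^((gamma-1)/gamma) - 1)
T1 = 48 + 273.15 = 321.15 K
Pressure ratio = 20.6 / 5.9 = 3.49153
Exponent = (1.4 - 1)/1.4 = 0.285714
(P2/P1)^exp - 1 = 3.49153^0.285714 - 1 = 0.429378
W = 3.6 * 1.4 / 0.4 * 8.314 * 321.15 / 16 * 0.429378 = 902.8

902.8 kW


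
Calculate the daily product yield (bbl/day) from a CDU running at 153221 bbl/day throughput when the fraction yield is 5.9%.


Crude throughput = 153221 bbl/day
Fraction yield = 5.9%
yield = throughput * fraction / 100
yield = 153221 * 5.9 / 100 = 9040.039

9040.039 bbl/day


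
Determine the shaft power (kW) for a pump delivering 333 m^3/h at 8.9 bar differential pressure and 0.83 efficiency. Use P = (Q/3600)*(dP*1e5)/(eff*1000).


Q = 333 / 3600 = 0.0925 m^3/s
P = 0.0925 * (8.9 * 1e5) / 0.83 / 1000 = 99.19

99.19 kW


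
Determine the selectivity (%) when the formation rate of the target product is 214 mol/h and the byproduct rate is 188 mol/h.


Selectivity = desired / (desired + undesired) * 100
Total products = 214 + 188 = 402 mol/h
S = 214 / 402 * 100
= 0.5323 * 100
= 53.23 %

53.23 %


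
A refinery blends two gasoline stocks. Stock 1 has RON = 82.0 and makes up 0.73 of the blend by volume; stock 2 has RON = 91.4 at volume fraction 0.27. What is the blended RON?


Linear blending: RON_blend = sum(vi * RONi)
Contribution 1: 0.73 * 82.0 = 59.86
Contribution 2: 0.27 * 91.4 = 24.678
RON_blend = 59.86 + 24.678 = 84.538

84.538


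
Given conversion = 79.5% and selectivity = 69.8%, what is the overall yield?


Overall yield = conversion (%) * selectivity (%) / 100
Conversion = 79.5%, Selectivity = 69.8%
Y = 79.5 * 69.8 / 100
= 55.491 %

55.491 %


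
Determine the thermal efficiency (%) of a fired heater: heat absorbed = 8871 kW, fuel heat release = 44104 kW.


Furnace efficiency = Q_absorbed / Q_fuel * 100
= 8871 / 44104 * 100 = 20.11

20.11 %


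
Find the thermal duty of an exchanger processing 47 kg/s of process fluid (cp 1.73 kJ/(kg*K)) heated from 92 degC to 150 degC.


Q = m_dot * cp * delta_T
delta_T = 150 - 92 = 58 K
Q = 47 * 1.73 * 58
= 81.31 * 58
= 4715.98 kW

4715.98 kW


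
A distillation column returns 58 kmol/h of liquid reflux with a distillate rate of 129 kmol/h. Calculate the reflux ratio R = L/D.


Reflux ratio definition: R = L / D (liquid returned / distillate withdrawn)
L = 58 kmol/h, D = 129 kmol/h
R = 58 / 129 = 0.4496

0.4496


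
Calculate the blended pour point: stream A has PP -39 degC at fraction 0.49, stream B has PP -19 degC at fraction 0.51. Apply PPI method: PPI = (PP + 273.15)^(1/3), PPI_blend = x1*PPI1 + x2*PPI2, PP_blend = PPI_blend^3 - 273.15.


PPI_1 = (-39 + 273.15)^(1/3) = 6.163557
PPI_2 = (-19 + 273.15)^(1/3) = 6.334272
PPI_blend = 0.49 * 6.163557 + 0.51 * 6.334272 = 6.250622
PP_blend = 6.250622^3 - 273.15 = 244.2135 - 273.15 = -28.94

-28.94 degC


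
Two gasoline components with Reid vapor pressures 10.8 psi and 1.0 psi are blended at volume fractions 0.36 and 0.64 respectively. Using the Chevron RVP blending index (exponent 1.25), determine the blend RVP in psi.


Chevron index: RVP_blend = (sum xi*RVPi^1.25)^(1/1.25)
RVP^1.25 terms: 0.36 * 10.8^1.25 + 0.64 * 1.0^1.25 = 7.68826
RVP_blend = 7.68826^(1/1.25) = 5.113

5.113 psi


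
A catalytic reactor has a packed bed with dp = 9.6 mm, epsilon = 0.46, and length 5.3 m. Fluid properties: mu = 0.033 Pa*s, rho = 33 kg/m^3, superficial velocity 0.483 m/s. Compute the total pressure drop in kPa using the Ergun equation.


dp = 9.6 mm = 0.0096 m
Viscous term = 150*0.033*0.483*(1-0.46)^2 / (0.0096^2*0.46^3) = 77718.4
Inertial term = 1.75*33*0.483^2*(1-0.46) / (0.0096*0.46^3) = 7785.66
dP/L = 77718.4 + 7785.66 = 85504.1 Pa/m
dP = 85504.1 * 5.3 / 1000 = 453.2 kPa

453.2 kPa


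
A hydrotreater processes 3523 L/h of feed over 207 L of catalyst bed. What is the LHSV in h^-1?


LHSV = volumetric feed rate / catalyst volume
= 3523 L/h / 207 L
= 17.02 h^-1

17.02 h^-1


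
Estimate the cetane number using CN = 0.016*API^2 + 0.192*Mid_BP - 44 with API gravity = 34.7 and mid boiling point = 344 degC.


CN = 0.016 * 34.7^2 + 0.192 * 344 - 44
CN = 19.26544 + 66.048 - 44 = 41.31344

41.31344


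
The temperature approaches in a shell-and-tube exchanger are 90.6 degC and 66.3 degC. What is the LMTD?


LMTD = (dT1 - dT2) / ln(dT1/dT2)
= (90.6 - 66.3) / ln(90.6 / 66.3) = 24.3 / 0.312264 = 77.82

77.82 degC


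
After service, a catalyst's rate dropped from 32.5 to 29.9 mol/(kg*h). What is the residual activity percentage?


Activity (%) = (rate_used / rate_fresh) * 100
rate_used = 29.9, rate_fresh = 32.5
= (29.9 / 32.5) * 100
= 0.9200 * 100 = 92.00

92.00 %


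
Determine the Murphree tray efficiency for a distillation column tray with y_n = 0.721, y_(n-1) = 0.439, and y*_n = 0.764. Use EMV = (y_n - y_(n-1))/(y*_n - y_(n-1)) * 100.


Murphree vapor efficiency: EMV = (y_n - y_(n-1)) / (y*_n - y_(n-1)) * 100
EMV = (0.721 - 0.439) / (0.764 - 0.439) * 100 = 0.282 / 0.325 * 100 = 86.77

86.77 %


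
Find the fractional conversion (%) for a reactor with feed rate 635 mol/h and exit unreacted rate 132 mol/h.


X = (F_in - F_out) / F_in * 100
Moles reacted = 635 - 132 = 503
X = 503 / 635 * 100
= 0.7921 * 100
= 79.21 %

79.21 %


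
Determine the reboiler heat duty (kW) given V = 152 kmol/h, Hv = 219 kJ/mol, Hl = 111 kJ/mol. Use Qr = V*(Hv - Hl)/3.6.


Qr = 152 * (219 - 111) / 3.6 = 152 * 108 / 3.6 = 4560

4560 kW


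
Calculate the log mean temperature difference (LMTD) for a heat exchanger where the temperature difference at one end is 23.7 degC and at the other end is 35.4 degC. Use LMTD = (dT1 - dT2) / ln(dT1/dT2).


LMTD = (dT1 - dT2) / ln(dT1/dT2)
= (23.7 - 35.4) / ln(23.7 / 35.4) = -11.7 / -0.401237 = 29.16

29.16 degC


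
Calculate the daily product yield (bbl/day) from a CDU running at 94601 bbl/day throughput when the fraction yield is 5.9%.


Crude throughput = 94601 bbl/day
Fraction yield = 5.9%
yield = throughput * fraction / 100
yield = 94601 * 5.9 / 100 = 5581.459

5581.459 bbl/day


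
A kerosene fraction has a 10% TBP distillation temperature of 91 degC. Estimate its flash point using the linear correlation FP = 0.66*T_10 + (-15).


FP = 0.66 * 91 + (-15) = 45.06

45.06 degC
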